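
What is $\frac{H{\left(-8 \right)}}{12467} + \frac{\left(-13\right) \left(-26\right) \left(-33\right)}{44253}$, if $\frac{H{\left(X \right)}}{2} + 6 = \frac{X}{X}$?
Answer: $- \frac{4227256}{16718247} \approx -0.25285$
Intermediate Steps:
$H{\left(X \right)} = -10$ ($H{\left(X \right)} = -12 + 2 \frac{X}{X} = -12 + 2 \cdot 1 = -12 + 2 = -10$)
$\frac{H{\left(-8 \right)}}{12467} + \frac{\left(-13\right) \left(-26\right) \left(-33\right)}{44253} = - \frac{10}{12467} + \frac{\left(-13\right) \left(-26\right) \left(-33\right)}{44253} = \left(-10\right) \frac{1}{12467} + 338 \left(-33\right) \frac{1}{44253} = - \frac{10}{12467} - \frac{338}{1341} = - \frac{4227256}{16718247}$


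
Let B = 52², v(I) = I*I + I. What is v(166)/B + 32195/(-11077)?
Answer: 110010657/14976104 ≈ 7.3457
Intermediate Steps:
v(I) = I + I² (v(I) = I² + I = I + I²)
B = 2704
v(166)/B + 32195/(-11077) = (166*(1 + 166))/2704 + 32195/(-11077) = (166*167)*(1/2704) + 32195*(-1/11077) = 27722*(1/2704) - 32195/11077 = 13861/1352 - 32195/11077 = 110010657/14976104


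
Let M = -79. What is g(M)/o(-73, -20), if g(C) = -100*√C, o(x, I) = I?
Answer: 5*I*√79 ≈ 44.441*I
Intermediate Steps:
g(M)/o(-73, -20) = -100*I*√79/(-20) = -100*I*√79*(-1/20) = 5*I*√79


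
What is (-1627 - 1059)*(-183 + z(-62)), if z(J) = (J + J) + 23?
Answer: 762824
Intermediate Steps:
z(J) = 23 + 2*J (z(J) = 2*J + 23 = 23 + 2*J)
(-1627 - 1059)*(-183 + z(-62)) = (-1627 - 1059)*(-183 + (23 + 2*(-62))) = -2686*(-183 + (23 - 124)) = -2686*(-183 - 101) = -2686*(-284) = 762824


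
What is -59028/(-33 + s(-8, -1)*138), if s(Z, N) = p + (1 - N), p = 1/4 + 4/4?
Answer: -39352/277 ≈ -142.06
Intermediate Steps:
p = 5/4 (p = 1*(1/4) + 4*(1/4) = 1/4 + 1 = 5/4 ≈ 1.2500)
s(Z, N) = 9/4 - N (s(Z, N) = 5/4 + (1 - N) = 9/4 - N)
-59028/(-33 + s(-8, -1)*138) = -59028/(-33 + (9/4 - 1*(-1))*138) = -59028/(-33 + (9/4 + 1)*138) = -59028/(-33 + (13/4)*138) = -59028/(-33 + 897/2) = -59028/831/2 = -59028*2/831 = -39352/277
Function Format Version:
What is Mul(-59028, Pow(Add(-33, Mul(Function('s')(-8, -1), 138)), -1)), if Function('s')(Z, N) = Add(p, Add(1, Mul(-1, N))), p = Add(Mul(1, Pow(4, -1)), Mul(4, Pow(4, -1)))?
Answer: Rational(-39352, 277) ≈ -142.06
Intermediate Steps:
p = Rational(5, 4) (p = Add(Mul(1, Rational(1, 4)), Mul(4, Rational(1, 4))) = Add(Rational(1, 4), 1) = Rational(5, 4) ≈ 1.2500)
Function('s')(Z, N) = Add(Rational(9, 4), Mul(-1, N)) (Function('s')(Z, N) = Add(Rational(5, 4), Add(1, Mul(-1, N))) = Add(Rational(9, 4), Mul(-1, N)))
Mul(-59028, Pow(Add(-33, Mul(Function('s')(-8, -1), 138)), -1)) = Mul(-59028, Pow(Add(-33, Mul(Add(Rational(9, 4), Mul(-1, -1)), 138)), -1)) = Mul(-59028, Pow(Add(-33, Mul(Add(Rational(9, 4), 1), 138)), -1)) = Mul(-59028, Pow(Add(-33, Mul(Rational(13, 4), 138)), -1)) = Mul(-59028, Pow(Add(-33, Rational(897, 2)), -1)) = Mul(-59028, Pow(Rational(831, 2), -1)) = Mul(-59028, Rational(2, 831)) = Rational(-39352, 277)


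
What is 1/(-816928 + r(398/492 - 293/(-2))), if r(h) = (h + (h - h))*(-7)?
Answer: -123/100608977 ≈ -1.2226e-6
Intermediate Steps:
r(h) = -7*h (r(h) = (h + 0)*(-7) = h*(-7) = -7*h)
1/(-816928 + r(398/492 - 293/(-2))) = 1/(-816928 - 7*(398/492 - 293/(-2))) = 1/(-816928 - 7*(398*(1/492) - 293*(-½))) = 1/(-816928 - 7*(199/246 + 293/2)) = 1/(-816928 - 7*18119/123) = 1/(-816928 - 126833/123) = 1/(-100608977/123) = -123/100608977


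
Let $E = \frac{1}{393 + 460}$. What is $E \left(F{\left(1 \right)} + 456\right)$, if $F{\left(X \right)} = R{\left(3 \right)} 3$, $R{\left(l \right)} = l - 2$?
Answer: $\frac{459}{853} \approx 0.5381$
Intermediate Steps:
$E = \frac{1}{853} \approx 0.0011723$
$R{\left(l \right)} = -2 + l$
$F{\left(X \right)} = 3$ ($F{\left(X \right)} = \left(-2 + 3\right) 3 = 1 \cdot 3 = 3$)
$E \left(F{\left(1 \right)} + 456\right) = \frac{3 + 456}{853} = \frac{1}{853} \cdot 459 = \frac{459}{853}$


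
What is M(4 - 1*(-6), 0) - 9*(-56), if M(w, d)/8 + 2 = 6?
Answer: 536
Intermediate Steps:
M(w, d) = 32 (M(w, d) = -16 + 8*6 = -16 + 48 = 32)
M(4 - 1*(-6), 0) - 9*(-56) = 32 - 9*(-56) = 32 + 504 = 536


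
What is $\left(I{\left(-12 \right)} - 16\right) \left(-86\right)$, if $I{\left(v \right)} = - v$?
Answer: $344$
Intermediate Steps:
$\left(I{\left(-12 \right)} - 16\right) \left(-86\right) = \left(\left(-1\right) \left(-12\right) - 16\right) \left(-86\right) = \left(12 - 16\right) \left(-86\right) = \left(-4\right) \left(-86\right) = 344$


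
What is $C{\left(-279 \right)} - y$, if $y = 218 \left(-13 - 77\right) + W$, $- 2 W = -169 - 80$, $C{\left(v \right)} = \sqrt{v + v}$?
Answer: $\frac{38991}{2} + 3 i \sqrt{62} \approx 19496.0 + 23.622 i$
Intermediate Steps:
$C{\left(v \right)} = \sqrt{2} \sqrt{v}$ ($C{\left(v \right)} = \sqrt{2 v} = \sqrt{2} \sqrt{v}$)
$W = \frac{249}{2}$ ($W = - \frac{-169 - 80}{2} = \left(- \frac{1}{2}\right) \left(-249\right) = \frac{249}{2} \approx 124.5$)
$y = - \frac{38991}{2}$ ($y = 218 \left(-13 - 77\right) + \frac{249}{2} = 218 \left(-90\right) + \frac{249}{2} = -19620 + \frac{249}{2} = - \frac{38991}{2} \approx -19496.0$)
$C{\left(-279 \right)} - y = \sqrt{2} \sqrt{-279} - - \frac{38991}{2} = \sqrt{2} \cdot 3 i \sqrt{31} + \frac{38991}{2} = 3 i \sqrt{62} + \frac{38991}{2} = \frac{38991}{2} + 3 i \sqrt{62}$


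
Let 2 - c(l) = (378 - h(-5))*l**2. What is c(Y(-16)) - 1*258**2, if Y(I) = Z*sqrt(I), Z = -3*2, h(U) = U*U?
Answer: 136766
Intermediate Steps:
h(U) = U**2
Z = -6
Y(I) = -6*sqrt(I)
c(l) = 2 - 353*l**2 (c(l) = 2 - (378 - 1*(-5)**2)*l**2 = 2 - (378 - 1*25)*l**2 = 2 - (378 - 25)*l**2 = 2 - 353*l**2)
c(Y(-16)) - 1*258**2 = (2 - 353*(-24*I)**2) - 1*258**2 = (2 - 353*(-24*I)**2) - 1*66564 = (2 - 353*(-24*I)**2) - 66564 = (2 - 353*(-576)) - 66564 = (2 + 203328) - 66564 = 203330 - 66564 = 136766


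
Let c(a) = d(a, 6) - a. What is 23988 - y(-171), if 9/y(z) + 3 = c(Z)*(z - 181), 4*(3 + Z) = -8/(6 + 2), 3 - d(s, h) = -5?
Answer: 31688151/1321 ≈ 23988.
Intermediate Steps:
d(s, h) = 8 (d(s, h) = 3 - 1*(-5) = 3 + 5 = 8)
Z = -13/4 (Z = -3 + (-8/(6 + 2))/4 = -3 + (-8/8)/4 = -3 + (-8*1/8)/4 = -3 + (1/4)*(-1) = -3 - 1/4 = -13/4 ≈ -3.2500)
c(a) = 8 - a
y(z) = 9/(-8157/4 + 45*z/4) (y(z) = 9/(-3 + (8 - 1*(-13/4))*(z - 181)) = 9/(-3 + (8 + 13/4)*(-181 + z)) = 9/(-3 + 45*(-181 + z)/4) = 9/(-3 + (-8145/4 + 45*z/4)) = 9/(-8157/4 + 45*z/4))
23988 - y(-171) = 23988 - 12/(-2719 + 15*(-171)) = 23988 - 12/(-2719 - 2565) = 23988 - 12/(-5284) = 23988 - 12*(-1)/5284 = 23988 - 1*(-3/1321) = 23988 + 3/1321 = 31688151/1321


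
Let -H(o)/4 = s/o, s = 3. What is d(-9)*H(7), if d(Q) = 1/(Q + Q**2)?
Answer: -1/42 ≈ -0.023810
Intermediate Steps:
H(o) = -12/o
d(-9)*H(7) = (1/((-9)*(1 - 9)))*(-12/7) = (-1/9/(-8))*(-12*1/7) = -1/9*(-1/8)*(-12/7) = (1/72)*(-12/7) = -1/42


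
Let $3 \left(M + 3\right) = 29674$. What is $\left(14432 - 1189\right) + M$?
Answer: $\frac{69394}{3} \approx 23131.0$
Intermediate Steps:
$M = \frac{29665}{3}$ ($M = -3 + \frac{1}{3} \cdot 29674 = -3 + \frac{29674}{3} = \frac{29665}{3} \approx 9888.3$)
$\left(14432 - 1189\right) + M = \left(14432 - 1189\right) + \frac{29665}{3} = 13243 + \frac{29665}{3} = \frac{69394}{3}$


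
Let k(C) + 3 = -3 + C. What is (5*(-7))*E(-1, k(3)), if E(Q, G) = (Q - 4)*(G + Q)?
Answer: -700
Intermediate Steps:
k(C) = -6 + C (k(C) = -3 + (-3 + C) = -6 + C)
E(Q, G) = (-4 + Q)*(G + Q)
(5*(-7))*E(-1, k(3)) = (5*(-7))*((-1)² - 4*(-6 + 3) - 4*(-1) + (-6 + 3)*(-1)) = -35*(1 - 4*(-3) + 4 - 3*(-1)) = -35*(1 + 12 + 4 + 3) = -35*20 = -700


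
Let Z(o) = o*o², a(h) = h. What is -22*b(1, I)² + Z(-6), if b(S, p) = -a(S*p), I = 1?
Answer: -238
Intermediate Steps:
b(S, p) = -S*p
Z(o) = o³
-22*b(1, I)² + Z(-6) = -22*1² + (-6)³ = -22*(-1)² - 216 = -22*1 - 216 = -22 - 216 = -238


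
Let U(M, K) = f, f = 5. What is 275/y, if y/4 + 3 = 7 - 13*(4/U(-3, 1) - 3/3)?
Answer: 125/12 ≈ 10.417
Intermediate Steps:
U(M, K) = 5
y = 132/5 (y = -12 + 4*(7 - 13*(4/5 - 3/3)) = -12 + 4*(7 - 13*(4*(⅕) - 3*⅓)) = -12 + 4*(7 - 13*(⅘ - 1)) = -12 + 4*(7 - 13*(-⅕)) = -12 + 4*(7 + 13/5) = -12 + 4*(48/5) = -12 + 192/5 = 132/5 ≈ 26.400)
275/y = 275/(132/5) = 275*(5/132) = 125/12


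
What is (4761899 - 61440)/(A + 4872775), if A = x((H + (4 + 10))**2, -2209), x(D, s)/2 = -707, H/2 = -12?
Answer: 4700459/4871361 ≈ 0.96492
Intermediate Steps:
H = -24 (H = 2*(-12) = -24)
x(D, s) = -1414 (x(D, s) = 2*(-707) = -1414)
A = -1414
(4761899 - 61440)/(A + 4872775) = (4761899 - 61440)/(-1414 + 4872775) = 4700459/4871361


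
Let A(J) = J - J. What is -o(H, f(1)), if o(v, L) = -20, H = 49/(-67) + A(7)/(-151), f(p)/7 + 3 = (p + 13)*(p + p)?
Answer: 20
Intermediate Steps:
A(J) = 0
f(p) = -21 + 14*p*(13 + p) (f(p) = -21 + 7*((p + 13)*(p + p)) = -21 + 7*((13 + p)*(2*p)) = -21 + 7*(2*p*(13 + p)) = -21 + 14*p*(13 + p))
H = -49/67 (H = 49/(-67) + 0/(-151) = 49*(-1/67) + 0*(-1/151) = -49/67 + 0 = -49/67 ≈ -0.73134)
-o(H, f(1)) = -1*(-20) = 20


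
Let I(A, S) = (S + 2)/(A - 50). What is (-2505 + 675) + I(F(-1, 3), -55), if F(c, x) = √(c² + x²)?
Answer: -455405/249 + 53*√10/2490 ≈ -1828.9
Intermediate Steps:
I(A, S) = (2 + S)/(-50 + A)
(-2505 + 675) + I(F(-1, 3), -55) = (-2505 + 675) + (2 - 55)/(-50 + √((-1)² + 3²)) = -1830 - 53/(-50 + √(1 + 9)) = -1830 - 53/(-50 + √10)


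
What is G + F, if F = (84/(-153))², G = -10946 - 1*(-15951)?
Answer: 13018789/2601 ≈ 5005.3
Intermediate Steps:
G = 5005 (G = -10946 + 15951 = 5005)
F = 784/2601 (F = (84*(-1/153))² = (-28/51)² = 784/2601 ≈ 0.30142)
G + F = 5005 + 784/2601 = 13018789/2601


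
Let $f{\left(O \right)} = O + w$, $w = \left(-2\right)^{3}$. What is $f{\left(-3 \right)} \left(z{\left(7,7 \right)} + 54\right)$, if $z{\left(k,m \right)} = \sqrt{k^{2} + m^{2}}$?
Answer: $-594 - 77 \sqrt{2} \approx -702.89$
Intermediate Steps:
$w = -8$
$f{\left(O \right)} = -8 + O$ ($f{\left(O \right)} = O - 8 = -8 + O$)
$f{\left(-3 \right)} \left(z{\left(7,7 \right)} + 54\right) = \left(-8 - 3\right) \left(\sqrt{7^{2} + 7^{2}} + 54\right) = - 11 \left(\sqrt{49 + 49} + 54\right) = - 11 \left(\sqrt{98} + 54\right) = - 11 \left(7 \sqrt{2} + 54\right) = - 11 \left(54 + 7 \sqrt{2}\right) = -594 - 77 \sqrt{2}$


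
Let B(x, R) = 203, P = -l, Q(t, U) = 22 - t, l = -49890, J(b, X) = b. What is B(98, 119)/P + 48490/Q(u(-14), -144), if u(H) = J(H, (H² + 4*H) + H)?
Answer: 100798892/74835 ≈ 1346.9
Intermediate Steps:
u(H) = H
P = 49890 (P = -1*(-49890) = 49890)
B(98, 119)/P + 48490/Q(u(-14), -144) = 203/49890 + 48490/(22 - 1*(-14)) = 203*(1/49890) + 48490/(22 + 14) = 203/49890 + 48490/36 = 203/49890 + 48490*(1/36) = 203/49890 + 24245/18 = 100798892/74835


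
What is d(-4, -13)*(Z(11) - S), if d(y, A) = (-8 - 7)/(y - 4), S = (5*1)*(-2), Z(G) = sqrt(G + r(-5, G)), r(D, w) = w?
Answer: 75/4 + 15*sqrt(22)/8 ≈ 27.545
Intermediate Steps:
Z(G) = sqrt(2)*sqrt(G) (Z(G) = sqrt(G + G) = sqrt(2*G) = sqrt(2)*sqrt(G))
S = -10 (S = 5*(-2) = -10)
d(y, A) = -15/(-4 + y)
d(-4, -13)*(Z(11) - S) = (-15/(-4 - 4))*(sqrt(2)*sqrt(11) - 1*(-10)) = (-15/(-8))*(sqrt(22) + 10) = (-15*(-1/8))*(10 + sqrt(22)) = 15*(10 + sqrt(22))/8 = 75/4 + 15*sqrt(22)/8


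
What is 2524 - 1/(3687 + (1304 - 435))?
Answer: 11499343/4556 ≈ 2524.0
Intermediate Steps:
2524 - 1/(3687 + (1304 - 435)) = 2524 - 1/(3687 + 869) = 2524 - 1/4556 = 11499343/4556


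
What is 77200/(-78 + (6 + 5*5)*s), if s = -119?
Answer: -77200/3767 ≈ -20.494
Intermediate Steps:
77200/(-78 + (6 + 5*5)*s) = 77200/(-78 + (6 + 5*5)*(-119)) = 77200/(-78 + (6 + 25)*(-119)) = 77200/(-78 + 31*(-119)) = 77200/(-78 - 3689) = 77200/(-3767) = 77200*(-1/3767) = -77200/3767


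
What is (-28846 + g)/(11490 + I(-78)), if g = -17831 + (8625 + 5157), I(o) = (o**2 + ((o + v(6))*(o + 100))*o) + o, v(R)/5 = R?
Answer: -3655/11096 ≈ -0.32940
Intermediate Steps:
v(R) = 5*R
I(o) = o + o**2 + o*(30 + o)*(100 + o) (I(o) = (o**2 + ((o + 5*6)*(o + 100))*o) + o = (o**2 + ((o + 30)*(100 + o))*o) + o = (o**2 + ((30 + o)*(100 + o))*o) + o = (o**2 + o*(30 + o)*(100 + o)) + o = o + o**2 + o*(30 + o)*(100 + o))
g = -4049 (g = -17831 + 13782 = -4049)
(-28846 + g)/(11490 + I(-78)) = (-28846 - 4049)/(11490 - 78*(3001 + (-78)**2 + 131*(-78))) = -32895/(11490 - 78*(3001 + 6084 - 10218)) = -32895/(11490 - 78*(-1133)) = -32895/(11490 + 88374) = -32895/99864 = -32895*1/99864 = -3655/11096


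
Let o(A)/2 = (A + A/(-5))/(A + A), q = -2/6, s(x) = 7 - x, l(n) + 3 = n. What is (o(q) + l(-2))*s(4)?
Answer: -63/5 ≈ -12.600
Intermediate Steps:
l(n) = -3 + n
q = -1/3 (q = -2*1/6 = -1/3 ≈ -0.33333)
o(A) = 4/5 (o(A) = 2*((A + A/(-5))/(A + A)) = 2*((A + A*(-1/5))/((2*A))) = 2*((A - A/5)*(1/(2*A))) = 2*((4*A/5)*(1/(2*A))) = 2*(2/5) = 4/5)
(o(q) + l(-2))*s(4) = (4/5 + (-3 - 2))*(7 - 1*4) = (4/5 - 5)*(7 - 4) = -21/5*3 = -63/5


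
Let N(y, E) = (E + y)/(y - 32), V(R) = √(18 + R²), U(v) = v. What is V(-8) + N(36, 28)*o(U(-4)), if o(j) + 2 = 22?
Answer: 320 + √82 ≈ 329.06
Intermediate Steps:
o(j) = 20 (o(j) = -2 + 22 = 20)
N(y, E) = (E + y)/(-32 + y)
V(-8) + N(36, 28)*o(U(-4)) = √(18 + (-8)²) + ((28 + 36)/(-32 + 36))*20 = √(18 + 64) + (64/4)*20 = √82 + ((¼)*64)*20 = √82 + 16*20 = √82 + 320 = 320 + √82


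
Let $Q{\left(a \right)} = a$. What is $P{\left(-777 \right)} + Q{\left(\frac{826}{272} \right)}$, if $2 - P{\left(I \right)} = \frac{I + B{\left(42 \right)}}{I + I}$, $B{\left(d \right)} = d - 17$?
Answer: $\frac{481109}{105672} \approx 4.5528$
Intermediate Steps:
$B{\left(d \right)} = -17 + d$
$P{\left(I \right)} = 2 - \frac{25 + I}{2 I}$ ($P{\left(I \right)} = 2 - \frac{I + \left(-17 + 42\right)}{I + I} = 2 - \frac{I + 25}{2 I} = 2 - \left(25 + I\right) \frac{1}{2 I} = 2 - \frac{25 + I}{2 I}$)
$P{\left(-777 \right)} + Q{\left(\frac{826}{272} \right)} = \frac{-25 + 3 \left(-777\right)}{2 \left(-777\right)} + \frac{826}{272} = \frac{1}{2} \left(- \frac{1}{777}\right) \left(-25 - 2331\right) + 826 \cdot \frac{1}{272} = \frac{1}{2} \left(- \frac{1}{777}\right) \left(-2356\right) + \frac{413}{136} = \frac{1178}{777} + \frac{413}{136} = \frac{481109}{105672}$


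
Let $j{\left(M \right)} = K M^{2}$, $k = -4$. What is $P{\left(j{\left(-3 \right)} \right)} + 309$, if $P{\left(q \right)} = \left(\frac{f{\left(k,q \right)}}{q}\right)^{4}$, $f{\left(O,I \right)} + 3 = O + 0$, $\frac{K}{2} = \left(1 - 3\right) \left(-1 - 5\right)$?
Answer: $\frac{672625744225}{2176782336} \approx 309.0$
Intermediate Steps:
$K = 24$ ($K = 2 \left(1 - 3\right) \left(-1 - 5\right) = 2 \left(\left(-2\right) \left(-6\right)\right) = 2 \cdot 12 = 24$)
$j{\left(M \right)} = 24 M^{2}$
$f{\left(O,I \right)} = -3 + O$ ($f{\left(O,I \right)} = -3 + \left(O + 0\right) = -3 + O$)
$P{\left(q \right)} = \frac{2401}{q^{4}}$ ($P{\left(q \right)} = \left(\frac{-3 - 4}{q}\right)^{4} = \left(- \frac{7}{q}\right)^{4} = \frac{2401}{q^{4}}$)
$P{\left(j{\left(-3 \right)} \right)} + 309 = \frac{2401}{2176782336} + 309 = \frac{672625744225}{2176782336}$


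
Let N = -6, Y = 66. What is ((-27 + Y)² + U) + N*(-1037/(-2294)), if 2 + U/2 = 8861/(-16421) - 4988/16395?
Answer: 467087813323318/308797972365 ≈ 1512.6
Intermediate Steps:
U = -1531257266/269222295 (U = -4 + 2*(8861/(-16421) - 4988/16395) = -4 + 2*(8861*(-1/16421) - 4988*1/16395) = -4 + 2*(-8861/16421 - 4988/16395) = -4 + 2*(-227184043/269222295) = -4 - 454368086/269222295 = -1531257266/269222295 ≈ -5.6877)
((-27 + Y)² + U) + N*(-1037/(-2294)) = ((-27 + 66)² - 1531257266/269222295) - (-6222)/(-2294) = (39² - 1531257266/269222295) - (-6222)*(-1)/2294 = (1521 - 1531257266/269222295) - 6*1037/2294 = 407955853429/269222295 - 3111/1147 = 467087813323318/308797972365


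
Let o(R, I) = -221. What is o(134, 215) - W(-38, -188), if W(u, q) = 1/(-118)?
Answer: -26077/118 ≈ -220.99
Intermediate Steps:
W(u, q) = -1/118
o(134, 215) - W(-38, -188) = -221 - 1*(-1/118) = -221 + 1/118 = -26077/118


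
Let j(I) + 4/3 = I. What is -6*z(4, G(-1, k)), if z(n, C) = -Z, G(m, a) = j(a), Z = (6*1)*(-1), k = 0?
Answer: -36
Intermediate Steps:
j(I) = -4/3 + I
Z = -6 (Z = 6*(-1) = -6)
G(m, a) = -4/3 + a
z(n, C) = 6 (z(n, C) = -1*(-6) = 6)
-6*z(4, G(-1, k)) = -6*6 = -36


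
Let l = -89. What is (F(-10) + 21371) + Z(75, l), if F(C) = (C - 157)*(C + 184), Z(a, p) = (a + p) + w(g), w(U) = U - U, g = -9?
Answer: -7701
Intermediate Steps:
w(U) = 0
Z(a, p) = a + p (Z(a, p) = (a + p) + 0 = a + p)
F(C) = (-157 + C)*(184 + C)
(F(-10) + 21371) + Z(75, l) = ((-28888 + (-10)² + 27*(-10)) + 21371) + (75 - 89) = ((-28888 + 100 - 270) + 21371) - 14 = (-29058 + 21371) - 14 = -7687 - 14 = -7701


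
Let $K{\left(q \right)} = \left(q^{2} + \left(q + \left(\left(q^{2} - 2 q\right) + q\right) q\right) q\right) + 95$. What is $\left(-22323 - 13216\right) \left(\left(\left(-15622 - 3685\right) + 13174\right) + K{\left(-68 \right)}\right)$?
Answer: $-771161400702$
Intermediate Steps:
$K{\left(q \right)} = 95 + q^{2} + q \left(q + q \left(q^{2} - q\right)\right)$ ($K{\left(q \right)} = \left(q^{2} + \left(q + \left(q^{2} - q\right) q\right) q\right) + 95 = \left(q^{2} + \left(q + q \left(q^{2} - q\right)\right) q\right) + 95 = \left(q^{2} + q \left(q + q \left(q^{2} - q\right)\right)\right) + 95 = 95 + q^{2} + q \left(q + q \left(q^{2} - q\right)\right)$)
$\left(-22323 - 13216\right) \left(\left(\left(-15622 - 3685\right) + 13174\right) + K{\left(-68 \right)}\right) = \left(-22323 - 13216\right) \left(\left(\left(-15622 - 3685\right) + 13174\right) + \left(95 + \left(-68\right)^{4} - \left(-68\right)^{3} + 2 \left(-68\right)^{2}\right)\right) = - 35539 \left(\left(-19307 + 13174\right) + \left(95 + 21381376 - -314432 + 2 \cdot 4624\right)\right) = - 35539 \left(-6133 + \left(95 + 21381376 + 314432 + 9248\right)\right) = - 35539 \left(-6133 + 21705151\right) = \left(-35539\right) 21699018 = -771161400702$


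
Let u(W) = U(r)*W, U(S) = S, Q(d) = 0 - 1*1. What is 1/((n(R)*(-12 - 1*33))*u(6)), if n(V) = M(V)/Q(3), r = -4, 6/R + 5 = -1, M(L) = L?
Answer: 1/1080 ≈ 0.00092593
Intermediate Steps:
Q(d) = -1 (Q(d) = 0 - 1 = -1)
R = -1 (R = 6/(-5 - 1) = 6/(-6) = 6*(-1/6) = -1)
u(W) = -4*W
n(V) = -V (n(V) = V/(-1) = V*(-1) = -V)
1/((n(R)*(-12 - 1*33))*u(6)) = 1/(((-1*(-1))*(-12 - 1*33))*(-4*6)) = 1/((1*(-12 - 33))*(-24)) = 1/((1*(-45))*(-24)) = 1/(-45*(-24)) = 1/1080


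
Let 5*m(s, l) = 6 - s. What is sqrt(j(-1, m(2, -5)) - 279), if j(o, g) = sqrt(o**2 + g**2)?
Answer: sqrt(-6975 + 5*sqrt(41))/5 ≈ 16.665*I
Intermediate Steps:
m(s, l) = 6/5 - s/5 (m(s, l) = (6 - s)/5 = 6/5 - s/5)
j(o, g) = sqrt(g**2 + o**2)
sqrt(j(-1, m(2, -5)) - 279) = sqrt(sqrt((6/5 - 1/5*2)**2 + (-1)**2) - 279) = sqrt(sqrt((6/5 - 2/5)**2 + 1) - 279) = sqrt(sqrt((4/5)**2 + 1) - 279) = sqrt(sqrt(16/25 + 1) - 279) = sqrt(sqrt(41/25) - 279) = sqrt(sqrt(41)/5 - 279) = sqrt(-279 + sqrt(41)/5)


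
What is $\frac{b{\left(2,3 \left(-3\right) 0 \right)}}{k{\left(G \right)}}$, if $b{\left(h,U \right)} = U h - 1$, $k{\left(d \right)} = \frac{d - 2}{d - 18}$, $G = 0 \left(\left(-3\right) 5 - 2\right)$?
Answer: $-9$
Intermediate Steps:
$G = 0$ ($G = 0 \left(-15 - 2\right) = 0 \left(-17\right) = 0$)
$k{\left(d \right)} = \frac{-2 + d}{-18 + d}$
$b{\left(h,U \right)} = -1 + U h$
$\frac{b{\left(2,3 \left(-3\right) 0 \right)}}{k{\left(G \right)}} = \frac{-1 + 3 \left(-3\right) 0 \cdot 2}{\frac{1}{-18 + 0} \left(-2 + 0\right)} = \frac{-1 + \left(-9\right) 0 \cdot 2}{\frac{1}{-18} \left(-2\right)} = \frac{-1 + 0 \cdot 2}{\left(- \frac{1}{18}\right) \left(-2\right)} = \left(-1 + 0\right) \frac{1}{\frac{1}{9}} = \left(-1\right) 9 = -9$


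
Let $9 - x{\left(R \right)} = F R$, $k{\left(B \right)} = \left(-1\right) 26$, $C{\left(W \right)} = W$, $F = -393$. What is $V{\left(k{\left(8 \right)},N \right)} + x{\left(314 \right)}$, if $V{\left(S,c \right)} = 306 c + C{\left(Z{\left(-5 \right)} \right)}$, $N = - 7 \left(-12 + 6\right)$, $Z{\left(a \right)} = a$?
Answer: $136258$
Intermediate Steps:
$k{\left(B \right)} = -26$
$N = 42$ ($N = \left(-7\right) \left(-6\right) = 42$)
$V{\left(S,c \right)} = -5 + 306 c$ ($V{\left(S,c \right)} = 306 c - 5 = -5 + 306 c$)
$x{\left(R \right)} = 9 + 393 R$ ($x{\left(R \right)} = 9 - - 393 R = 9 + 393 R$)
$V{\left(k{\left(8 \right)},N \right)} + x{\left(314 \right)} = \left(-5 + 306 \cdot 42\right) + \left(9 + 393 \cdot 314\right) = \left(-5 + 12852\right) + \left(9 + 123402\right) = 12847 + 123411 = 136258$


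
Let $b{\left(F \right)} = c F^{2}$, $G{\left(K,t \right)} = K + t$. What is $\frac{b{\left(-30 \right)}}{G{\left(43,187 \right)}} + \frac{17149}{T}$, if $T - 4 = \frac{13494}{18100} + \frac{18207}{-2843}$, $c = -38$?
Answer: $- \frac{10294220046230}{981525667} \approx -10488.0$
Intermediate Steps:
$T = - \frac{42675029}{25729150}$ ($T = 4 + \left(\frac{13494}{18100} + \frac{18207}{-2843}\right) = 4 + \left(13494 \cdot \frac{1}{18100} + 18207 \left(- \frac{1}{2843}\right)\right) = 4 + \left(\frac{6747}{9050} - \frac{18207}{2843}\right) = 4 - \frac{145591629}{25729150} = - \frac{42675029}{25729150} \approx -1.6586$)
$b{\left(F \right)} = - 38 F^{2}$
$\frac{b{\left(-30 \right)}}{G{\left(43,187 \right)}} + \frac{17149}{T} = \frac{\left(-38\right) \left(-30\right)^{2}}{43 + 187} + \frac{17149}{- \frac{42675029}{25729150}} = \frac{\left(-38\right) 900}{230} + 17149 \left(- \frac{25729150}{42675029}\right) = \left(-34200\right) \frac{1}{230} - \frac{441229193350}{42675029} = - \frac{3420}{23} - \frac{441229193350}{42675029} = - \frac{10294220046230}{981525667}$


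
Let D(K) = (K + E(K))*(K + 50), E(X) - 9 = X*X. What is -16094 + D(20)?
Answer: 13936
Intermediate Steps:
E(X) = 9 + X² (E(X) = 9 + X*X = 9 + X²)
D(K) = (50 + K)*(9 + K + K²) (D(K) = (K + (9 + K²))*(K + 50) = (9 + K + K²)*(50 + K) = (50 + K)*(9 + K + K²))
-16094 + D(20) = -16094 + (450 + 20³ + 51*20² + 59*20) = -16094 + (450 + 8000 + 51*400 + 1180) = -16094 + (450 + 8000 + 20400 + 1180) = -16094 + 30030 = 13936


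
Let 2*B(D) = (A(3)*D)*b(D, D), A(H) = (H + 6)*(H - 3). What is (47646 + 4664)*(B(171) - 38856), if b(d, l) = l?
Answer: -2032557360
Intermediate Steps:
A(H) = (-3 + H)*(6 + H) (A(H) = (6 + H)*(-3 + H) = (-3 + H)*(6 + H))
B(D) = 0 (B(D) = (((-18 + 3² + 3*3)*D)*D)/2 = (((-18 + 9 + 9)*D)*D)/2 = ((0*D)*D)/2 = (0*D)/2 = (½)*0 = 0)
(47646 + 4664)*(B(171) - 38856) = (47646 + 4664)*(0 - 38856) = 52310*(-38856) = -2032557360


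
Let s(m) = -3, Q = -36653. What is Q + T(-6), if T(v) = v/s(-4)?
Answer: -36651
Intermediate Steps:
T(v) = -v/3 (T(v) = v/(-3) = v*(-1/3) = -v/3)
Q + T(-6) = -36653 - 1/3*(-6) = -36653 + 2 = -36651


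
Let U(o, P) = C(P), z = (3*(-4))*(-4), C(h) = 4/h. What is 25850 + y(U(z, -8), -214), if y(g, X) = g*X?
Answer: 25957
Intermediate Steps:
z = 48 (z = -12*(-4) = 48)
U(o, P) = 4/P
y(g, X) = X*g
25850 + y(U(z, -8), -214) = 25850 - 856/(-8) = 25850 - 856*(-1)/8 = 25850 - 214*(-½) = 25850 + 107 = 25957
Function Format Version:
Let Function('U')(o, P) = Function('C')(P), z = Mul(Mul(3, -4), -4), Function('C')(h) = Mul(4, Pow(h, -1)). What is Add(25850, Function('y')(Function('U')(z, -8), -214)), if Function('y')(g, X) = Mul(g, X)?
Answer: 25957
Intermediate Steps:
z = 48 (z = Mul(-12, -4) = 48)
Function('U')(o, P) = Mul(4, Pow(P, -1))
Function('y')(g, X) = Mul(X, g)
Add(25850, Function('y')(Function('U')(z, -8), -214)) = Add(25850, Mul(-214, Mul(4, Pow(-8, -1)))) = Add(25850, Mul(-214, Mul(4, Rational(-1, 8)))) = Add(25850, Mul(-214, Rational(-1, 2))) = Add(25850, 107) = 25957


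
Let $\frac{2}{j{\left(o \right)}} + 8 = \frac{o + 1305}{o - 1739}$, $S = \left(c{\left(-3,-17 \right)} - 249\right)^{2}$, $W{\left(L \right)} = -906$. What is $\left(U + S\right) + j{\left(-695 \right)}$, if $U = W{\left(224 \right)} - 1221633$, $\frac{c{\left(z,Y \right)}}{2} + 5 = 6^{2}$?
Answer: $- \frac{11924392804}{10041} \approx -1.1876 \cdot 10^{6}$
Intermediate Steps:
$c{\left(z,Y \right)} = 62$ ($c{\left(z,Y \right)} = -10 + 2 \cdot 6^{2} = -10 + 2 \cdot 36 = -10 + 72 = 62$)
$U = -1222539$ ($U = -906 - 1221633 = -1222539$)
$S = 34969$ ($S = \left(62 - 249\right)^{2} = \left(-187\right)^{2} = 34969$)
$j{\left(o \right)} = \frac{2}{-8 + \frac{1305 + o}{-1739 + o}}$ ($j{\left(o \right)} = \frac{2}{-8 + \frac{o + 1305}{o - 1739}} = \frac{2}{-8 + \frac{1305 + o}{-1739 + o}}$)
$\left(U + S\right) + j{\left(-695 \right)} = \left(-1222539 + 34969\right) + \frac{2 \left(1739 - -695\right)}{-15217 + 7 \left(-695\right)} = -1187570 + \frac{2 \left(1739 + 695\right)}{-15217 - 4865} = -1187570 + 2 \frac{1}{-20082} \cdot 2434 = -1187570 + 2 \left(- \frac{1}{20082}\right) 2434 = -1187570 - \frac{2434}{10041} = - \frac{11924392804}{10041}$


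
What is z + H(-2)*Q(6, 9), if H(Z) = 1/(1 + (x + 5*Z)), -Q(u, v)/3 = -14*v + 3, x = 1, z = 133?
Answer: 695/8 ≈ 86.875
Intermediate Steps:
Q(u, v) = -9 + 42*v (Q(u, v) = -3*(-14*v + 3) = -3*(3 - 14*v) = -9 + 42*v)
H(Z) = 1/(2 + 5*Z) (H(Z) = 1/(1 + (1 + 5*Z)) = 1/(2 + 5*Z))
z + H(-2)*Q(6, 9) = 133 + (-9 + 42*9)/(2 + 5*(-2)) = 133 + (-9 + 378)/(2 - 10) = 133 + 369/(-8) = 133 - ⅛*369 = 133 - 369/8 = 695/8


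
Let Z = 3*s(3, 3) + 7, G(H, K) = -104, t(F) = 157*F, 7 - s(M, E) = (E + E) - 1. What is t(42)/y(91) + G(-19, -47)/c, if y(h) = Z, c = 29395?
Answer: 193829278/382135 ≈ 507.23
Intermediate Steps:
s(M, E) = 8 - 2*E (s(M, E) = 7 - ((E + E) - 1) = 7 - (2*E - 1) = 7 - (-1 + 2*E) = 7 + (1 - 2*E) = 8 - 2*E)
Z = 13 (Z = 3*(8 - 2*3) + 7 = 3*(8 - 6) + 7 = 3*2 + 7 = 6 + 7 = 13)
y(h) = 13
t(42)/y(91) + G(-19, -47)/c = (157*42)/13 - 104/29395 = 6594*(1/13) - 104*1/29395 = 6594/13 - 104/29395 = 193829278/382135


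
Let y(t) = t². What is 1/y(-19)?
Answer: 1/361 ≈ 0.0027701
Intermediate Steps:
1/y(-19) = 1/((-19)²) = 1/361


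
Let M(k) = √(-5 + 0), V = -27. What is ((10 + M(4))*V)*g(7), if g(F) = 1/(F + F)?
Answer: -135/7 - 27*I*√5/14 ≈ -19.286 - 4.3124*I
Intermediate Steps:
g(F) = 1/(2*F)
M(k) = I*√5 (M(k) = √(-5) = I*√5)
((10 + M(4))*V)*g(7) = ((10 + I*√5)*(-27))*((½)/7) = (-270 - 27*I*√5)*((½)*(⅐)) = (-270 - 27*I*√5)*(1/14) = -135/7 - 27*I*√5/14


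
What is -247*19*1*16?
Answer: -75088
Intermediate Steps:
-247*19*1*16 = -4693*16 = -247*304 = -75088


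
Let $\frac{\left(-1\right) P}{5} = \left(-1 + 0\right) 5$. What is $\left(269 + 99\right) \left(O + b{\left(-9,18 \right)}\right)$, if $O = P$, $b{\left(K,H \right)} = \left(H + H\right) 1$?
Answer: $22448$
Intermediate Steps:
$b{\left(K,H \right)} = 2 H$ ($b{\left(K,H \right)} = 2 H 1 = 2 H$)
$P = 25$ ($P = - 5 \left(-1 + 0\right) 5 = - 5 \left(\left(-1\right) 5\right) = \left(-5\right) \left(-5\right) = 25$)
$O = 25$
$\left(269 + 99\right) \left(O + b{\left(-9,18 \right)}\right) = \left(269 + 99\right) \left(25 + 2 \cdot 18\right) = 368 \left(25 + 36\right) = 368 \cdot 61 = 22448$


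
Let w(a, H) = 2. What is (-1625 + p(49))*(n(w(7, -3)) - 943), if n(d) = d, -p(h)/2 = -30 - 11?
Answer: 1451963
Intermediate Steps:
p(h) = 82 (p(h) = -2*(-30 - 11) = -2*(-41) = 82)
(-1625 + p(49))*(n(w(7, -3)) - 943) = (-1625 + 82)*(2 - 943) = -1543*(-941) = 1451963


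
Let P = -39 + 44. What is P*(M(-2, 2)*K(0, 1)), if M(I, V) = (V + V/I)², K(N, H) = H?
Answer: 5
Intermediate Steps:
P = 5
P*(M(-2, 2)*K(0, 1)) = 5*((2²*(1 - 2)²/(-2)²)*1) = 5*(((¼)*4*(-1)²)*1) = 5*(((¼)*4*1)*1) = 5*(1*1) = 5*1 = 5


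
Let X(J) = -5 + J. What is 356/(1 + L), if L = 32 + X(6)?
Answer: 178/17 ≈ 10.471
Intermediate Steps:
L = 33 (L = 32 + (-5 + 6) = 32 + 1 = 33)
356/(1 + L) = 356/(1 + 33) = 356/34 = (1/34)*356 = 178/17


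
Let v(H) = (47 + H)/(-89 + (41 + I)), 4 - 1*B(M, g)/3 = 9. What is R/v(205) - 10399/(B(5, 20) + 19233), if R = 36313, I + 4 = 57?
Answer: 581115937/807156 ≈ 719.96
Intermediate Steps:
I = 53 (I = -4 + 57 = 53)
B(M, g) = -15 (B(M, g) = 12 - 3*9 = 12 - 27 = -15)
v(H) = 47/5 + H/5 (v(H) = (47 + H)/(-89 + (41 + 53)) = (47 + H)/(-89 + 94) = (47 + H)/5 = (47 + H)*(⅕) = 47/5 + H/5)
R/v(205) - 10399/(B(5, 20) + 19233) = 36313/(47/5 + (⅕)*205) - 10399/(-15 + 19233) = 36313/(47/5 + 41) - 10399/19218 = 36313/(252/5) - 10399*1/19218 = 36313*(5/252) - 10399/19218 = 181565/252 - 10399/19218 = 581115937/807156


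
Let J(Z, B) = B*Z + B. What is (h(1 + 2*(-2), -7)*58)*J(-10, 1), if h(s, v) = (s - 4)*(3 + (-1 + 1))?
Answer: 10962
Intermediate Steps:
J(Z, B) = B + B*Z
h(s, v) = -12 + 3*s (h(s, v) = (-4 + s)*(3 + 0) = (-4 + s)*3 = -12 + 3*s)
(h(1 + 2*(-2), -7)*58)*J(-10, 1) = ((-12 + 3*(1 + 2*(-2)))*58)*(1*(1 - 10)) = ((-12 + 3*(1 - 4))*58)*(1*(-9)) = ((-12 + 3*(-3))*58)*(-9) = ((-12 - 9)*58)*(-9) = -21*58*(-9) = -1218*(-9) = 10962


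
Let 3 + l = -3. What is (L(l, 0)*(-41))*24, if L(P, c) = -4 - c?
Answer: 3936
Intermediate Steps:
l = -6 (l = -3 - 3 = -6)
(L(l, 0)*(-41))*24 = ((-4 - 1*0)*(-41))*24 = ((-4 + 0)*(-41))*24 = -4*(-41)*24 = 164*24 = 3936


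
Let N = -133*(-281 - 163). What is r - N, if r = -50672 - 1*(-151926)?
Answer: 42202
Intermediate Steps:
r = 101254 (r = -50672 + 151926 = 101254)
N = 59052 (N = -133*(-444) = 59052)
r - N = 101254 - 1*59052 = 101254 - 59052 = 42202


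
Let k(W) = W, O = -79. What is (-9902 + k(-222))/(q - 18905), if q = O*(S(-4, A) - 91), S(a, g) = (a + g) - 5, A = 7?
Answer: 5062/5779 ≈ 0.87593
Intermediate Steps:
S(a, g) = -5 + a + g
q = 7347 (q = -79*((-5 - 4 + 7) - 91) = -79*(-2 - 91) = -79*(-93) = 7347)
(-9902 + k(-222))/(q - 18905) = (-9902 - 222)/(7347 - 18905) = -10124/(-11558) = -10124*(-1/11558) = 5062/5779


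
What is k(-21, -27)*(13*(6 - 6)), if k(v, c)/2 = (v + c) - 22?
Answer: 0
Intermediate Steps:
k(v, c) = -44 + 2*c + 2*v (k(v, c) = 2*((v + c) - 22) = 2*((c + v) - 22) = 2*(-22 + c + v) = -44 + 2*c + 2*v)
k(-21, -27)*(13*(6 - 6)) = (-44 + 2*(-27) + 2*(-21))*(13*(6 - 6)) = (-44 - 54 - 42)*(13*0) = -140*0 = 0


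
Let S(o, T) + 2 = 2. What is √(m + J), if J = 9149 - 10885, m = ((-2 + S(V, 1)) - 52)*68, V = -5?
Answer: 52*I*√2 ≈ 73.539*I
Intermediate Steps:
S(o, T) = 0 (S(o, T) = -2 + 2 = 0)
m = -3672 (m = ((-2 + 0) - 52)*68 = (-2 - 52)*68 = -54*68 = -3672)
J = -1736
√(m + J) = √(-3672 - 1736) = √(-5408) = 52*I*√2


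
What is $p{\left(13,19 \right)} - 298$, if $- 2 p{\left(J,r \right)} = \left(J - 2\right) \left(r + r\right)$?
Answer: $-507$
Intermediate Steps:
$p{\left(J,r \right)} = - r \left(-2 + J\right)$ ($p{\left(J,r \right)} = - \frac{\left(J - 2\right) \left(r + r\right)}{2} = - \frac{\left(-2 + J\right) 2 r}{2} = - \frac{2 r \left(-2 + J\right)}{2} = - r \left(-2 + J\right)$)
$p{\left(13,19 \right)} - 298 = 19 \left(2 - 13\right) - 298 = 19 \left(-11\right) - 298 = -209 - 298 = -507$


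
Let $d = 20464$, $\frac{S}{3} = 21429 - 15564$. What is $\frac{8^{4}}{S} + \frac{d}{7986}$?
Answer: $\frac{65462456}{23418945} \approx 2.7953$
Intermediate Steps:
$S = 17595$ ($S = 3 \left(21429 - 15564\right) = 3 \cdot 5865 = 17595$)
$\frac{8^{4}}{S} + \frac{d}{7986} = \frac{8^{4}}{17595} + \frac{20464}{7986} = 4096 \cdot \frac{1}{17595} + 20464 \cdot \frac{1}{7986} = \frac{4096}{17595} + \frac{10232}{3993} = \frac{65462456}{23418945}$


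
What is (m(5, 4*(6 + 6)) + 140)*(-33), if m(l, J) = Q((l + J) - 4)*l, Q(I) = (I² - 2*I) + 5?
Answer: -385440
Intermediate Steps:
Q(I) = 5 + I² - 2*I
m(l, J) = l*(13 + (-4 + J + l)² - 2*J - 2*l) (m(l, J) = (5 + ((l + J) - 4)² - 2*((l + J) - 4))*l = (5 + ((J + l) - 4)² - 2*((J + l) - 4))*l = (5 + (-4 + J + l)² - 2*(-4 + J + l))*l = (5 + (-4 + J + l)² + (8 - 2*J - 2*l))*l = (13 + (-4 + J + l)² - 2*J - 2*l)*l = l*(13 + (-4 + J + l)² - 2*J - 2*l))
(m(5, 4*(6 + 6)) + 140)*(-33) = (5*(13 + (-4 + 4*(6 + 6) + 5)² - 8*(6 + 6) - 2*5) + 140)*(-33) = (5*(13 + (-4 + 4*12 + 5)² - 8*12 - 10) + 140)*(-33) = (5*(13 + (-4 + 48 + 5)² - 2*48 - 10) + 140)*(-33) = (5*(13 + 49² - 96 - 10) + 140)*(-33) = (5*(13 + 2401 - 96 - 10) + 140)*(-33) = (5*2308 + 140)*(-33) = (11540 + 140)*(-33) = 11680*(-33) = -385440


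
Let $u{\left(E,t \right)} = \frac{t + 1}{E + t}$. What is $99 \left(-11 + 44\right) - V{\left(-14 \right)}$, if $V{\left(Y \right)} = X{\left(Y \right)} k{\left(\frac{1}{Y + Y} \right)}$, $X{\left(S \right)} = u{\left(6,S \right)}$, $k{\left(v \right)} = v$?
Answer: $\frac{731821}{224} \approx 3267.1$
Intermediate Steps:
$u{\left(E,t \right)} = \frac{1 + t}{E + t}$
$X{\left(S \right)} = \frac{1 + S}{6 + S}$
$V{\left(Y \right)} = \frac{1 + Y}{2 Y \left(6 + Y\right)}$ ($V{\left(Y \right)} = \frac{\frac{1}{6 + Y} \left(1 + Y\right)}{Y + Y} = \frac{\frac{1}{6 + Y} \left(1 + Y\right)}{2 Y} = \frac{1 + Y}{6 + Y} \frac{1}{2 Y} = \frac{1 + Y}{2 Y \left(6 + Y\right)}$)
$99 \left(-11 + 44\right) - V{\left(-14 \right)} = 99 \left(-11 + 44\right) - \frac{1 - 14}{2 \left(-14\right) \left(6 - 14\right)} = 99 \cdot 33 - \frac{1}{2} \left(- \frac{1}{14}\right) \frac{1}{-8} \left(-13\right) = 3267 - \frac{1}{2} \left(- \frac{1}{14}\right) \left(- \frac{1}{8}\right) \left(-13\right) = 3267 - - \frac{13}{224} = 3267 + \frac{13}{224} = \frac{731821}{224}$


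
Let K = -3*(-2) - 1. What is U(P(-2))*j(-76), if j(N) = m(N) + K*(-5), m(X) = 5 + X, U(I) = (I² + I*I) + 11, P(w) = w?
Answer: -1824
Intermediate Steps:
K = 5 (K = 6 - 1 = 5)
U(I) = 11 + 2*I² (U(I) = (I² + I²) + 11 = 2*I² + 11 = 11 + 2*I²)
j(N) = -20 + N (j(N) = (5 + N) + 5*(-5) = (5 + N) - 25 = -20 + N)
U(P(-2))*j(-76) = (11 + 2*(-2)²)*(-20 - 76) = (11 + 2*4)*(-96) = (11 + 8)*(-96) = 19*(-96) = -1824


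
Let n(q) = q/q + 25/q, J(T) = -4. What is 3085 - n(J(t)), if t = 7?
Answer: 12361/4 ≈ 3090.3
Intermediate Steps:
n(q) = 1 + 25/q
3085 - n(J(t)) = 3085 - (25 - 4)/(-4) = 3085 - (-1)*21/4 = 3085 - 1*(-21/4) = 3085 + 21/4 = 12361/4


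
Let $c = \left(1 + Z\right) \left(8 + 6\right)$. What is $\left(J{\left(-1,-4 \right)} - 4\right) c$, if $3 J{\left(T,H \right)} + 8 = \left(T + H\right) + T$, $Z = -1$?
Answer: $0$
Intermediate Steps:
$J{\left(T,H \right)} = - \frac{8}{3} + \frac{H}{3} + \frac{2 T}{3}$ ($J{\left(T,H \right)} = - \frac{8}{3} + \frac{\left(T + H\right) + T}{3} = - \frac{8}{3} + \frac{\left(H + T\right) + T}{3} = - \frac{8}{3} + \frac{H + 2 T}{3} = - \frac{8}{3} + \left(\frac{H}{3} + \frac{2 T}{3}\right) = - \frac{8}{3} + \frac{H}{3} + \frac{2 T}{3}$)
$c = 0$ ($c = \left(1 - 1\right) \left(8 + 6\right) = 0 \cdot 14 = 0$)
$\left(J{\left(-1,-4 \right)} - 4\right) c = \left(\left(- \frac{8}{3} + \frac{1}{3} \left(-4\right) + \frac{2}{3} \left(-1\right)\right) - 4\right) 0 = \left(\left(- \frac{8}{3} - \frac{4}{3} - \frac{2}{3}\right) - 4\right) 0 = \left(- \frac{14}{3} - 4\right) 0 = \left(- \frac{26}{3}\right) 0 = 0$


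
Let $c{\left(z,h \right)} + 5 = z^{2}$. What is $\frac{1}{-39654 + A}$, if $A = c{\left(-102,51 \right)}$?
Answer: $- \frac{1}{29255} \approx -3.4182 \cdot 10^{-5}$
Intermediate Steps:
$c{\left(z,h \right)} = -5 + z^{2}$
$A = 10399$ ($A = -5 + \left(-102\right)^{2} = -5 + 10404 = 10399$)
$\frac{1}{-39654 + A} = \frac{1}{-39654 + 10399} = \frac{1}{-29255} = - \frac{1}{29255}$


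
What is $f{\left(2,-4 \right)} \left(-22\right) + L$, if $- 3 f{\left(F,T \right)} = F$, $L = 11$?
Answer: $\frac{77}{3} \approx 25.667$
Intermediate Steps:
$f{\left(F,T \right)} = - \frac{F}{3}$
$f{\left(2,-4 \right)} \left(-22\right) + L = \left(- \frac{1}{3}\right) 2 \left(-22\right) + 11 = \left(- \frac{2}{3}\right) \left(-22\right) + 11 = \frac{44}{3} + 11 = \frac{77}{3}$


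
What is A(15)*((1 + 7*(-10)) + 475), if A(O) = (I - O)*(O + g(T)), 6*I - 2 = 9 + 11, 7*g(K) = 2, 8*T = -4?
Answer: -211004/3 ≈ -70335.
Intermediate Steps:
T = -½ (T = (⅛)*(-4) = -½ ≈ -0.50000)
g(K) = 2/7 (g(K) = (⅐)*2 = 2/7)
I = 11/3 (I = ⅓ + (9 + 11)/6 = ⅓ + (⅙)*20 = ⅓ + 10/3 = 11/3 ≈ 3.6667)
A(O) = (2/7 + O)*(11/3 - O) (A(O) = (11/3 - O)*(O + 2/7) = (11/3 - O)*(2/7 + O) = (2/7 + O)*(11/3 - O))
A(15)*((1 + 7*(-10)) + 475) = (22/21 - 1*15² + (71/21)*15)*((1 + 7*(-10)) + 475) = (22/21 - 1*225 + 355/7)*((1 - 70) + 475) = (22/21 - 225 + 355/7)*(-69 + 475) = -3638/21*406 = -211004/3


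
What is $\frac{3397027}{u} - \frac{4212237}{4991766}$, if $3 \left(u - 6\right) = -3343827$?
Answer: $- \frac{7217378625531}{1854612452966} \approx -3.8916$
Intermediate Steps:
$u = -1114603$ ($u = 6 + \frac{1}{3} \left(-3343827\right) = 6 - 1114609 = -1114603$)
$\frac{3397027}{u} - \frac{4212237}{4991766} = \frac{3397027}{-1114603} - \frac{4212237}{4991766} = 3397027 \left(- \frac{1}{1114603}\right) - \frac{1404079}{1663922} = - \frac{3397027}{1114603} - \frac{1404079}{1663922} = - \frac{7217378625531}{1854612452966}$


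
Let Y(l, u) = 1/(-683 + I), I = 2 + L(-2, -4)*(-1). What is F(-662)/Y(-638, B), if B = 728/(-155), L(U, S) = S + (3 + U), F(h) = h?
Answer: 448836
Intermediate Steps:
L(U, S) = 3 + S + U
B = -728/155 (B = 728*(-1/155) = -728/155 ≈ -4.6968)
I = 5 (I = 2 + (3 - 4 - 2)*(-1) = 2 - 3*(-1) = 2 + 3 = 5)
Y(l, u) = -1/678 (Y(l, u) = 1/(-683 + 5) = 1/(-678) = -1/678)
F(-662)/Y(-638, B) = -662/(-1/678) = -662*(-678) = 448836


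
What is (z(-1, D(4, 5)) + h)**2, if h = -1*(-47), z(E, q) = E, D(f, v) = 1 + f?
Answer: 2116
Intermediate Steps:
h = 47
(z(-1, D(4, 5)) + h)**2 = (-1 + 47)**2 = 46**2 = 2116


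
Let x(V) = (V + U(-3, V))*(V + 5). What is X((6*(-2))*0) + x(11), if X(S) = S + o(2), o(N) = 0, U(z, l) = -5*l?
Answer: -704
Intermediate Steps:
X(S) = S (X(S) = S + 0 = S)
x(V) = -4*V*(5 + V) (x(V) = (V - 5*V)*(V + 5) = (-4*V)*(5 + V) = -4*V*(5 + V))
X((6*(-2))*0) + x(11) = (6*(-2))*0 + 4*11*(-5 - 1*11) = -12*0 + 4*11*(-5 - 11) = 0 + 4*11*(-16) = 0 - 704 = -704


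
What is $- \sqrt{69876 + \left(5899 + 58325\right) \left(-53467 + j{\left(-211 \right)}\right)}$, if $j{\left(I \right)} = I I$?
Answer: $- 6 i \sqrt{15957723} \approx - 23968.0 i$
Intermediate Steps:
$j{\left(I \right)} = I^{2}$
$- \sqrt{69876 + \left(5899 + 58325\right) \left(-53467 + j{\left(-211 \right)}\right)} = - \sqrt{69876 + \left(5899 + 58325\right) \left(-53467 + \left(-211\right)^{2}\right)} = - \sqrt{69876 + 64224 \left(-53467 + 44521\right)} = - \sqrt{69876 + 64224 \left(-8946\right)} = - \sqrt{69876 - 574547904} = - \sqrt{-574478028} = - 6 i \sqrt{15957723}$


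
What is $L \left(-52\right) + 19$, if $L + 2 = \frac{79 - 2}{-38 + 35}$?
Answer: $\frac{4373}{3} \approx 1457.7$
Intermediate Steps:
$L = - \frac{83}{3}$ ($L = -2 + \frac{79 - 2}{-38 + 35} = -2 + \frac{77}{-3} = -2 + 77 \left(- \frac{1}{3}\right) = -2 - \frac{77}{3} = - \frac{83}{3} \approx -27.667$)
$L \left(-52\right) + 19 = \left(- \frac{83}{3}\right) \left(-52\right) + 19 = \frac{4316}{3} + 19 = \frac{4373}{3}$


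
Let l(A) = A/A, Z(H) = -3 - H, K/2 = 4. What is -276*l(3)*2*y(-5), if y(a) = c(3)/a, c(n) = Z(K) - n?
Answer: -7728/5 ≈ -1545.6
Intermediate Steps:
K = 8 (K = 2*4 = 8)
c(n) = -11 - n (c(n) = (-3 - 1*8) - n = (-3 - 8) - n = -11 - n)
y(a) = -14/a (y(a) = (-11 - 1*3)/a = (-11 - 3)/a = -14/a)
l(A) = 1
-276*l(3)*2*y(-5) = -276*1*2*(-14/(-5)) = -552*(-14*(-1/5)) = -552*14/5 = -276*28/5 = -7728/5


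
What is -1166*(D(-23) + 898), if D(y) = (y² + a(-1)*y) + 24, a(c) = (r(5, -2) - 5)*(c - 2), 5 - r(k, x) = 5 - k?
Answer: -1691866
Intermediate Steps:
r(k, x) = k (r(k, x) = 5 - (5 - k) = 5 + (-5 + k) = k)
a(c) = 0 (a(c) = (5 - 5)*(c - 2) = 0*(-2 + c) = 0)
D(y) = 24 + y² (D(y) = (y² + 0*y) + 24 = (y² + 0) + 24 = y² + 24 = 24 + y²)
-1166*(D(-23) + 898) = -1166*((24 + (-23)²) + 898) = -1166*((24 + 529) + 898) = -1166*(553 + 898) = -1166*1451 = -1691866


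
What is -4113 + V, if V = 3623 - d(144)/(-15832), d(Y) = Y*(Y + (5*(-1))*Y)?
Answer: -980078/1979 ≈ -495.24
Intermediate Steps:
d(Y) = -4*Y**2 (d(Y) = Y*(Y - 5*Y) = Y*(-4*Y) = -4*Y**2)
V = 7159549/1979 (V = 3623 - (-4*144**2)/(-15832) = 3623 - (-4*20736)*(-1)/15832 = 3623 - (-82944)*(-1)/15832 = 3623 - 1*10368/1979 = 3623 - 10368/1979 = 7159549/1979 ≈ 3617.8)
-4113 + V = -4113 + 7159549/1979 = -980078/1979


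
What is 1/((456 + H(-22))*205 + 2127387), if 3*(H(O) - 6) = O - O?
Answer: 1/2222097 ≈ 4.5003e-7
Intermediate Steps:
H(O) = 6 (H(O) = 6 + (O - O)/3 = 6 + (1/3)*0 = 6 + 0 = 6)
1/((456 + H(-22))*205 + 2127387) = 1/((456 + 6)*205 + 2127387) = 1/(462*205 + 2127387) = 1/(94710 + 2127387) = 1/2222097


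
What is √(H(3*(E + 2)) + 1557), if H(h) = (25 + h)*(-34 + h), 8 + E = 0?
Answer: √1193 ≈ 34.540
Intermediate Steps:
E = -8 (E = -8 + 0 = -8)
H(h) = (-34 + h)*(25 + h)
√(H(3*(E + 2)) + 1557) = √((-850 + (3*(-8 + 2))² - 27*(-8 + 2)) + 1557) = √((-850 + (3*(-6))² - 27*(-6)) + 1557) = √((-850 + (-18)² - 9*(-18)) + 1557) = √((-850 + 324 + 162) + 1557) = √(-364 + 1557) = √1193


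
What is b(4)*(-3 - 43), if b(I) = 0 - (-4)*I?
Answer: -736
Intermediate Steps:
b(I) = 4*I (b(I) = 0 + 4*I = 4*I)
b(4)*(-3 - 43) = (4*4)*(-3 - 43) = 16*(-46) = -736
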